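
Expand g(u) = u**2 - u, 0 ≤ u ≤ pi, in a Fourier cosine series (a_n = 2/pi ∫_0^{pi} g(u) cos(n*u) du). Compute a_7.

4*(1 - pi)/(49*pi)

a_7 = 2/pi ∫_0^{pi} (u**2 - u) cos(7*u) du.
Integrating by parts twice (tabular method), an antiderivative of (u**2 - u) cos(7*u) is u**2*sin(7*u)/7 - u*sin(7*u)/7 + 2*u*cos(7*u)/49 - 2*sin(7*u)/343 - cos(7*u)/49; evaluating from 0 to pi: ∫_{0}^{pi} (u**2 - u) cos(7*u) du = (1/49 - 2*pi/49) - (-1/49) = 2/49 - 2*pi/49.
Hence a_7 = (2/pi)·(2/49 - 2*pi/49) = 4*(1 - pi)/(49*pi).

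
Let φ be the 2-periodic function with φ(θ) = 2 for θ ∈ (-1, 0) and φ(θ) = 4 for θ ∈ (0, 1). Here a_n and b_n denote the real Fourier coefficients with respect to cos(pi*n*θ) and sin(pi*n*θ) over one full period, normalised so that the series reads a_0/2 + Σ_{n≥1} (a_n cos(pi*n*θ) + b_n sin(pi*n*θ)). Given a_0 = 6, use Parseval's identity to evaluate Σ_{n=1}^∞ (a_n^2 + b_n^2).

2

Parseval: a_0^2/2 + Σ_{n≥1} (a_n^2+b_n^2) = ∫_{-1}^{1} φ(θ)^2 dθ = 20.
Subtract a_0^2/2 = 18: Σ (a_n^2+b_n^2) = 2.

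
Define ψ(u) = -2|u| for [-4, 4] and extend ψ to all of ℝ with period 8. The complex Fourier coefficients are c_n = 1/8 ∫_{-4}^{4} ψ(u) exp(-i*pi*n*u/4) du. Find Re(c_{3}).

16/(9*pi**2)

Since ψ is real-valued, Re(c_{3}) = 1/8 ∫_{-4}^{4} ψ(u) cos(3*pi*u/4) du = a_{3}/2.
ψ is even and cos(3*pi*u/4) is even, so the integrand is even: ∫_{-4}^{4} ψ(u) cos(3*pi*u/4) du = 2∫_0^{4} ψ(u) cos(3*pi*u/4) du.
Integrating by parts (boundary term plus one more integral), an antiderivative of (-2*u) cos(3*pi*u/4) is -8*u*sin(3*pi*u/4)/(3*pi) - 32*cos(3*pi*u/4)/(9*pi**2); evaluating from 0 to 4: ∫_{0}^{4} (-2*u) cos(3*pi*u/4) du = (32/(9*pi**2)) - (-32/(9*pi**2)) = 64/(9*pi**2).
So ∫_{-4}^{4} ψ(u) cos(3*pi*u/4) du = 128/(9*pi**2).
Hence Re(c_{3}) = (1/8)·(128/(9*pi**2)) = 16/(9*pi**2).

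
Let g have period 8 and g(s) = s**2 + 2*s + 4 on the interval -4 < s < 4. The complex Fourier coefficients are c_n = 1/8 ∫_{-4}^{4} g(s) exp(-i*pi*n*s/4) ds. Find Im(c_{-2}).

-4/pi

Since g is real-valued, Im(c_{-2}) = -1/8 ∫_{-4}^{4} g(s) sin(-pi*s/2) ds = b_{2}/2.
Integrating by parts twice (tabular method), an antiderivative of (s**2 + 2*s + 4) sin(-pi*s/2) is 2*s**2*cos(pi*s/2)/pi - 8*s*sin(pi*s/2)/pi**2 + 4*s*cos(pi*s/2)/pi - 8*sin(pi*s/2)/pi**2 - 16*cos(pi*s/2)/pi**3 + 8*cos(pi*s/2)/pi; evaluating from -4 to 4: ∫_{-4}^{4} (s**2 + 2*s + 4) sin(-pi*s/2) ds = (-16/pi**3 + 56/pi) - (-16/pi**3 + 24/pi) = 32/pi.
Hence Im(c_{-2}) = (-1/8)·(32/pi) = -4/pi.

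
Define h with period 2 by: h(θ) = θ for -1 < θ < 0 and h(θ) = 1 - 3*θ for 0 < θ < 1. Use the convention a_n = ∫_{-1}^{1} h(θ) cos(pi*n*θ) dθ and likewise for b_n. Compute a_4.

0

a_4 = ∫_{-1}^{1} h(θ) cos(4*pi*θ) dθ.
Split the integral at the breakpoints.
Integrating by parts (boundary term plus one more integral), an antiderivative of (θ) cos(4*pi*θ) is θ*sin(4*pi*θ)/(4*pi) + cos(4*pi*θ)/(16*pi**2); evaluating from -1 to 0: ∫_{-1}^{0} (θ) cos(4*pi*θ) dθ = (1/(16*pi**2)) - (1/(16*pi**2)) = 0.
Integrating by parts (boundary term plus one more integral), an antiderivative of (1 - 3*θ) cos(4*pi*θ) is -3*θ*sin(4*pi*θ)/(4*pi) + sin(4*pi*θ)/(4*pi) - 3*cos(4*pi*θ)/(16*pi**2); evaluating from 0 to 1: ∫_{0}^{1} (1 - 3*θ) cos(4*pi*θ) dθ = (-3/(16*pi**2)) - (-3/(16*pi**2)) = 0.
Summing the pieces gives a_4 = 0.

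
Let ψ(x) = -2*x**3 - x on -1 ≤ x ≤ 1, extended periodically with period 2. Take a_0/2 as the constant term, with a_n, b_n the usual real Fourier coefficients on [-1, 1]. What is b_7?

b_7 = ∫_{-1}^{1} ψ(x) sin(7*pi*x) dx.
ψ is odd and sin(7*pi*x) is odd, so the integrand is even and b_7 = 2 ∫_0^{1} ψ(x) sin(7*pi*x) dx.
Integrating by parts three times (tabular method), an antiderivative of (-2*x**3 - x) sin(7*pi*x) is 2*x**3*cos(7*pi*x)/(7*pi) - 6*x**2*sin(7*pi*x)/(49*pi**2) - 12*x*cos(7*pi*x)/(343*pi**3) + x*cos(7*pi*x)/(7*pi) - sin(7*pi*x)/(49*pi**2) + 12*sin(7*pi*x)/(2401*pi**4); evaluating from 0 to 1: ∫_{0}^{1} (-2*x**3 - x) sin(7*pi*x) dx = (3*(4 - 49*pi**2)/(343*pi**3)) - (0) = 3*(4 - 49*pi**2)/(343*pi**3).
Hence b_7 = 2·(3*(4 - 49*pi**2)/(343*pi**3)) = 6*(4 - 49*pi**2)/(343*pi**3).

6*(4 - 49*pi**2)/(343*pi**3)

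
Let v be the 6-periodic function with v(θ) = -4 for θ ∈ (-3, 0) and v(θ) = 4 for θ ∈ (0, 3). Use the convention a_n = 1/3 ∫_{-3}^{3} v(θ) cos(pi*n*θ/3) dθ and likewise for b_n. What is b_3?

16/(3*pi)

b_3 = 1/3 ∫_{-3}^{3} v(θ) sin(pi*θ) dθ.
v is odd and sin(pi*θ) is odd, so the integrand is even and b_3 = 2/3 ∫_0^{3} v(θ) sin(pi*θ) dθ.
Directly, an antiderivative of (4) sin(pi*θ) is -4*cos(pi*θ)/pi; evaluating from 0 to 3: ∫_{0}^{3} (4) sin(pi*θ) dθ = (4/pi) - (-4/pi) = 8/pi.
Hence b_3 = (2/3)·(8/pi) = 16/(3*pi).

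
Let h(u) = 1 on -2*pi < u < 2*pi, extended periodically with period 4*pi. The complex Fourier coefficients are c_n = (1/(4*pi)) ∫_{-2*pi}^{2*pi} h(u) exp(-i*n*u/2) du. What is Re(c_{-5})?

Since h is real-valued, Re(c_{-5}) = (1/(4*pi)) ∫_{-2*pi}^{2*pi} h(u) cos(-5*u/2) du = a_{5}/2.
h is even and cos(-5*u/2) is even, so the integrand is even: ∫_{-2*pi}^{2*pi} h(u) cos(-5*u/2) du = 2∫_0^{2*pi} h(u) cos(-5*u/2) du.
Directly, an antiderivative of (1) cos(-5*u/2) is 2*sin(5*u/2)/5; evaluating from 0 to 2*pi: ∫_{0}^{2*pi} (1) cos(-5*u/2) du = (0) - (0) = 0.
So ∫_{-2*pi}^{2*pi} h(u) cos(-5*u/2) du = 0.
Hence Re(c_{-5}) = (1/(4*pi))·(0) = 0.

0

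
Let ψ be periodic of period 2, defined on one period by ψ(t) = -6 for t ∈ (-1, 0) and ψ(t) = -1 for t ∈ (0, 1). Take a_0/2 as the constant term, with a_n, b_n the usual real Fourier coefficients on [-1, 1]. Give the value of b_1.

10/pi

b_1 = ∫_{-1}^{1} ψ(t) sin(pi*t) dt.
Split the integral at the breakpoints.
Directly, an antiderivative of (-6) sin(pi*t) is 6*cos(pi*t)/pi; evaluating from -1 to 0: ∫_{-1}^{0} (-6) sin(pi*t) dt = (6/pi) - (-6/pi) = 12/pi.
Directly, an antiderivative of (-1) sin(pi*t) is cos(pi*t)/pi; evaluating from 0 to 1: ∫_{0}^{1} (-1) sin(pi*t) dt = (-1/pi) - (1/pi) = -2/pi.
Summing the pieces gives b_1 = 10/pi.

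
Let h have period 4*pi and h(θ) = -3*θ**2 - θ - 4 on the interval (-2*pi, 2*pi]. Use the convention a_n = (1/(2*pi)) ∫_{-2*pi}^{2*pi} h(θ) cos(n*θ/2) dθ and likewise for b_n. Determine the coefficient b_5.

b_5 = (1/(2*pi)) ∫_{-2*pi}^{2*pi} h(θ) sin(5*θ/2) dθ.
Integrating by parts twice (tabular method), an antiderivative of (-3*θ**2 - θ - 4) sin(5*θ/2) is 6*θ**2*cos(5*θ/2)/5 - 24*θ*sin(5*θ/2)/25 + 2*θ*cos(5*θ/2)/5 - 4*sin(5*θ/2)/25 + 152*cos(5*θ/2)/125; evaluating from -2*pi to 2*pi: ∫_{-2*pi}^{2*pi} (-3*θ**2 - θ - 4) sin(5*θ/2) dθ = (-24*pi**2/5 - 4*pi/5 - 152/125) - (-24*pi**2/5 - 152/125 + 4*pi/5) = -8*pi/5.
Hence b_5 = (1/(2*pi))·(-8*pi/5) = -4/5.

-4/5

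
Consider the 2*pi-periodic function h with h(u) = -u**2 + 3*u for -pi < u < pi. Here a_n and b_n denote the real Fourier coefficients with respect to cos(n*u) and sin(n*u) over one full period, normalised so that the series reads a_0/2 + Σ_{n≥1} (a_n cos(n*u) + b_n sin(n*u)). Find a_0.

a_0 = 1/pi ∫_{-pi}^{pi} h(u) du = 1/pi · (-2*pi**3/3) = -2*pi**2/3.

-2*pi**2/3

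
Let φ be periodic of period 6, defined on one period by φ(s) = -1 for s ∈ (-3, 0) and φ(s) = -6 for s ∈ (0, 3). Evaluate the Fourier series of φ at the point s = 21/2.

s = 21/2 differs from s = -3/2 by 2 full period(s), and the series is 6-periodic.
φ is continuous at s = -3/2 with value -1, so the series converges to -1 there.

-1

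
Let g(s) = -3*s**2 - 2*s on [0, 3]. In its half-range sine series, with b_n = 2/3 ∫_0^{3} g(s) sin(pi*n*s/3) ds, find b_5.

6*(36 - 275*pi**2)/(125*pi**3)

b_5 = 2/3 ∫_0^{3} (-3*s**2 - 2*s) sin(5*pi*s/3) ds.
Integrating by parts twice (tabular method), an antiderivative of (-3*s**2 - 2*s) sin(5*pi*s/3) is 9*s**2*cos(5*pi*s/3)/(5*pi) - 54*s*sin(5*pi*s/3)/(25*pi**2) + 6*s*cos(5*pi*s/3)/(5*pi) - 18*sin(5*pi*s/3)/(25*pi**2) - 162*cos(5*pi*s/3)/(125*pi**3); evaluating from 0 to 3: ∫_{0}^{3} (-3*s**2 - 2*s) sin(5*pi*s/3) ds = (9*(18 - 275*pi**2)/(125*pi**3)) - (-162/(125*pi**3)) = 9*(36 - 275*pi**2)/(125*pi**3).
Hence b_5 = (2/3)·(9*(36 - 275*pi**2)/(125*pi**3)) = 6*(36 - 275*pi**2)/(125*pi**3).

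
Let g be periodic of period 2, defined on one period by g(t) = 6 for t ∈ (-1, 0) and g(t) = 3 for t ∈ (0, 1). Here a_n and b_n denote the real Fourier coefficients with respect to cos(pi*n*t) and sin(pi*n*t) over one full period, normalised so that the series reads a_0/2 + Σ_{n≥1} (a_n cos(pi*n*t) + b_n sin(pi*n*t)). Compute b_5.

-6/(5*pi)

b_5 = ∫_{-1}^{1} g(t) sin(5*pi*t) dt.
Split the integral at the breakpoints.
Directly, an antiderivative of (6) sin(5*pi*t) is -6*cos(5*pi*t)/(5*pi); evaluating from -1 to 0: ∫_{-1}^{0} (6) sin(5*pi*t) dt = (-6/(5*pi)) - (6/(5*pi)) = -12/(5*pi).
Directly, an antiderivative of (3) sin(5*pi*t) is -3*cos(5*pi*t)/(5*pi); evaluating from 0 to 1: ∫_{0}^{1} (3) sin(5*pi*t) dt = (3/(5*pi)) - (-3/(5*pi)) = 6/(5*pi).
Summing the pieces gives b_5 = -6/(5*pi).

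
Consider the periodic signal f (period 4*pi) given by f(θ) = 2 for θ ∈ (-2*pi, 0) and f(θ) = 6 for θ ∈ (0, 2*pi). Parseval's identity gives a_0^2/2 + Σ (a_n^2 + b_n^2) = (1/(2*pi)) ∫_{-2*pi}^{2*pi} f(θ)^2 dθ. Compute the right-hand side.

(1/(2*pi)) ∫_{-2*pi}^{2*pi} f(θ)^2 dθ = (1/(2*pi)) · (80*pi) = 40.

40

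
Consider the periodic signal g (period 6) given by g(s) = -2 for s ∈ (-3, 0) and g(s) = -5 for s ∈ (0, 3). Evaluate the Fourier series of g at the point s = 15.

s = 15 differs from s = 3 by 2 full period(s), and the series is 6-periodic.
At s = 3 the one-sided limits are g(3^-) = -5 and g(3^+) = -2.
By Dirichlet's theorem the series converges to their average, [(-5) + (-2)]/2 = -7/2.

-7/2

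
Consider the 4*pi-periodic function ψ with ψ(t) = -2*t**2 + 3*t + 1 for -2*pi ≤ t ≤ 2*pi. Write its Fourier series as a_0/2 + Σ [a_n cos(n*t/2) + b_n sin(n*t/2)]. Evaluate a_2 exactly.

a_2 = (1/(2*pi)) ∫_{-2*pi}^{2*pi} ψ(t) cos(t) dt.
Integrating by parts twice (tabular method), an antiderivative of (-2*t**2 + 3*t + 1) cos(t) is -2*t**2*sin(t) + 3*t*sin(t) - 4*t*cos(t) + 5*sin(t) + 3*cos(t); evaluating from -2*pi to 2*pi: ∫_{-2*pi}^{2*pi} (-2*t**2 + 3*t + 1) cos(t) dt = (3 - 8*pi) - (3 + 8*pi) = -16*pi.
Hence a_2 = (1/(2*pi))·(-16*pi) = -8.

-8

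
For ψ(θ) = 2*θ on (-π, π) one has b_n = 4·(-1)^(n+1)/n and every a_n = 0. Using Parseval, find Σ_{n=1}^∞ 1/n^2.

Parseval: Σ b_n^2 = (1/π) ∫_{-π}^{π} ψ(θ)^2 dθ = 8*pi**2/3.
Σ b_n^2 = Σ 16/n^2, so Σ 1/n^2 = (8*pi**2/3)/16 = pi**2/6.

pi**2/6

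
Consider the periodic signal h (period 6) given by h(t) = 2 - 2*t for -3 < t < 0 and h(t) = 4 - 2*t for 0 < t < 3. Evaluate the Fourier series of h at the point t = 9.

t = 9 differs from t = -3 by 2 full period(s), and the series is 6-periodic.
At t = -3 the one-sided limits are h(-3^-) = -2 and h(-3^+) = 8.
By Dirichlet's theorem the series converges to their average, [(-2) + (8)]/2 = 3.

3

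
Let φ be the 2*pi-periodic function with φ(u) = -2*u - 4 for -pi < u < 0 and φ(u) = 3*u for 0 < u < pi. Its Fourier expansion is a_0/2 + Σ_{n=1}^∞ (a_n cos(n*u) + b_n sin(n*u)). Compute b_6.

b_6 = 1/pi ∫_{-pi}^{pi} φ(u) sin(6*u) du.
Split the integral at the breakpoints.
Integrating by parts (boundary term plus one more integral), an antiderivative of (-2*u - 4) sin(6*u) is u*cos(6*u)/3 - sin(6*u)/18 + 2*cos(6*u)/3; evaluating from -pi to 0: ∫_{-pi}^{0} (-2*u - 4) sin(6*u) du = (2/3) - (2/3 - pi/3) = pi/3.
Integrating by parts (boundary term plus one more integral), an antiderivative of (3*u) sin(6*u) is -u*cos(6*u)/2 + sin(6*u)/12; evaluating from 0 to pi: ∫_{0}^{pi} (3*u) sin(6*u) du = (-pi/2) - (0) = -pi/2.
Summing the pieces and multiplying by (1/pi) gives b_6 = -1/6.

-1/6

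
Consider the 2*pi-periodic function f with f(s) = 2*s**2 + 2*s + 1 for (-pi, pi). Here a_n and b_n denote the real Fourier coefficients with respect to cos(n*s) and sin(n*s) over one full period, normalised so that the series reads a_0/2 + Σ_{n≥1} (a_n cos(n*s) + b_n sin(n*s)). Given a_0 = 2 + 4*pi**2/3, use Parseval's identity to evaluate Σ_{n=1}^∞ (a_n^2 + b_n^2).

Parseval: a_0^2/2 + Σ_{n≥1} (a_n^2+b_n^2) = 1/pi ∫_{-pi}^{pi} f(s)^2 ds = 2 + 16*pi**2/3 + 8*pi**4/5.
Subtract a_0^2/2 = 2*(3 + 2*pi**2)**2/9: Σ (a_n^2+b_n^2) = 8*pi**2*(15 + 4*pi**2)/45.

8*pi**2*(15 + 4*pi**2)/45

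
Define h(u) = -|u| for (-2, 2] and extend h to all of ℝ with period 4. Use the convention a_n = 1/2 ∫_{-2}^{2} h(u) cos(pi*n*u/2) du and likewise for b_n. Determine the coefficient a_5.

a_5 = 1/2 ∫_{-2}^{2} h(u) cos(5*pi*u/2) du.
h is even and cos(5*pi*u/2) is even, so the integrand is even and a_5 = ∫_0^{2} h(u) cos(5*pi*u/2) du.
Integrating by parts (boundary term plus one more integral), an antiderivative of (-u) cos(5*pi*u/2) is -2*u*sin(5*pi*u/2)/(5*pi) - 4*cos(5*pi*u/2)/(25*pi**2); evaluating from 0 to 2: ∫_{0}^{2} (-u) cos(5*pi*u/2) du = (4/(25*pi**2)) - (-4/(25*pi**2)) = 8/(25*pi**2).
Hence a_5 = 8/(25*pi**2).

8/(25*pi**2)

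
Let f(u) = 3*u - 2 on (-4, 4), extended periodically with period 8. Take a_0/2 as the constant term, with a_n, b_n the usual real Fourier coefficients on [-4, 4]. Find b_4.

b_4 = 1/4 ∫_{-4}^{4} f(u) sin(pi*u) du.
Integrating by parts (boundary term plus one more integral), an antiderivative of (3*u - 2) sin(pi*u) is -3*u*cos(pi*u)/pi + 3*sin(pi*u)/pi**2 + 2*cos(pi*u)/pi; evaluating from -4 to 4: ∫_{-4}^{4} (3*u - 2) sin(pi*u) du = (-10/pi) - (14/pi) = -24/pi.
Hence b_4 = (1/4)·(-24/pi) = -6/pi.

-6/pi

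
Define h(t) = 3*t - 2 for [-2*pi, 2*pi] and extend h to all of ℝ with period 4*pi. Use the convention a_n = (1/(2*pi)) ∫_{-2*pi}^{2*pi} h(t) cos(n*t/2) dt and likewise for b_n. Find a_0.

a_0 = (1/(2*pi)) ∫_{-2*pi}^{2*pi} h(t) dt = (1/(2*pi)) · (-8*pi) = -4.

-4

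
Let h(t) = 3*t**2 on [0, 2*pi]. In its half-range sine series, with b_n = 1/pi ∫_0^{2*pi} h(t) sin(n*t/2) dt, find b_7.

b_7 = 1/pi ∫_0^{2*pi} (3*t**2) sin(7*t/2) dt.
Integrating by parts twice (tabular method), an antiderivative of (3*t**2) sin(7*t/2) is -6*t**2*cos(7*t/2)/7 + 24*t*sin(7*t/2)/49 + 48*cos(7*t/2)/343; evaluating from 0 to 2*pi: ∫_{0}^{2*pi} (3*t**2) sin(7*t/2) dt = (-48/343 + 24*pi**2/7) - (48/343) = -96/343 + 24*pi**2/7.
Hence b_7 = (1/pi)·(-96/343 + 24*pi**2/7) = 24*(-4 + 49*pi**2)/(343*pi).

24*(-4 + 49*pi**2)/(343*pi)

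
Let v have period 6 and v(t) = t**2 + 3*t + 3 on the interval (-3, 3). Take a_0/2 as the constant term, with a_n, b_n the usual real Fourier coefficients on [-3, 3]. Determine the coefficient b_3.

6/pi

b_3 = 1/3 ∫_{-3}^{3} v(t) sin(pi*t) dt.
Integrating by parts twice (tabular method), an antiderivative of (t**2 + 3*t + 3) sin(pi*t) is -t**2*cos(pi*t)/pi + 2*t*sin(pi*t)/pi**2 - 3*t*cos(pi*t)/pi + 3*sin(pi*t)/pi**2 - 3*cos(pi*t)/pi + 2*cos(pi*t)/pi**3; evaluating from -3 to 3: ∫_{-3}^{3} (t**2 + 3*t + 3) sin(pi*t) dt = (-2/pi**3 + 21/pi) - (-2/pi**3 + 3/pi) = 18/pi.
Hence b_3 = (1/3)·(18/pi) = 6/pi.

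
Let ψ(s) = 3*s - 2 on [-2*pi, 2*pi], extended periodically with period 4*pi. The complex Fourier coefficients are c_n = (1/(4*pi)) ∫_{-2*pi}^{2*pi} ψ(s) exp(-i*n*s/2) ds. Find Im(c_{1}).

Since ψ is real-valued, Im(c_{1}) = -(1/(4*pi)) ∫_{-2*pi}^{2*pi} ψ(s) sin(s/2) ds = -b_{1}/2.
Integrating by parts (boundary term plus one more integral), an antiderivative of (3*s - 2) sin(s/2) is -6*s*cos(s/2) + 12*sin(s/2) + 4*cos(s/2); evaluating from -2*pi to 2*pi: ∫_{-2*pi}^{2*pi} (3*s - 2) sin(s/2) ds = (-4 + 12*pi) - (-12*pi - 4) = 24*pi.
Hence Im(c_{1}) = (-1/(4*pi))·(24*pi) = -6.

-6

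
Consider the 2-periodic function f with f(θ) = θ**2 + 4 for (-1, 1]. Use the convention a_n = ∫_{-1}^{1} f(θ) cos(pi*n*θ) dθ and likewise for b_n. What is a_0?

a_0 = ∫_{-1}^{1} f(θ) dθ = 26/3.

26/3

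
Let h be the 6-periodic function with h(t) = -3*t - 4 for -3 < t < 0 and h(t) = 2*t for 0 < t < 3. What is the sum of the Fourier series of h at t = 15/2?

t = 15/2 differs from t = 3/2 by 1 full period(s), and the series is 6-periodic.
h is continuous at t = 3/2 with value 3, so the series converges to 3 there.

3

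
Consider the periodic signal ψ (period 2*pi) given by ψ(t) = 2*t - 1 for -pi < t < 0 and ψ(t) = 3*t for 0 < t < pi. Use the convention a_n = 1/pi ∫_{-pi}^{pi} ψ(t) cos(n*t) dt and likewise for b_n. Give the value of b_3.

(2 + 5*pi)/(3*pi)

b_3 = 1/pi ∫_{-pi}^{pi} ψ(t) sin(3*t) dt.
Split the integral at the breakpoints.
Integrating by parts (boundary term plus one more integral), an antiderivative of (2*t - 1) sin(3*t) is -2*t*cos(3*t)/3 + 2*sin(3*t)/9 + cos(3*t)/3; evaluating from -pi to 0: ∫_{-pi}^{0} (2*t - 1) sin(3*t) dt = (1/3) - (-2*pi/3 - 1/3) = 2/3 + 2*pi/3.
Integrating by parts (boundary term plus one more integral), an antiderivative of (3*t) sin(3*t) is -t*cos(3*t) + sin(3*t)/3; evaluating from 0 to pi: ∫_{0}^{pi} (3*t) sin(3*t) dt = (pi) - (0) = pi.
Summing the pieces and multiplying by (1/pi) gives b_3 = (2 + 5*pi)/(3*pi).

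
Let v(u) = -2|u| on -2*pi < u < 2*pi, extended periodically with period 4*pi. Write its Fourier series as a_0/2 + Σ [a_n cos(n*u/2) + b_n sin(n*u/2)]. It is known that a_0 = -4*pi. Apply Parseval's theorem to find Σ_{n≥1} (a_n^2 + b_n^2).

Parseval: a_0^2/2 + Σ_{n≥1} (a_n^2+b_n^2) = (1/(2*pi)) ∫_{-2*pi}^{2*pi} v(u)^2 du = 32*pi**2/3.
Subtract a_0^2/2 = 8*pi**2: Σ (a_n^2+b_n^2) = 8*pi**2/3.

8*pi**2/3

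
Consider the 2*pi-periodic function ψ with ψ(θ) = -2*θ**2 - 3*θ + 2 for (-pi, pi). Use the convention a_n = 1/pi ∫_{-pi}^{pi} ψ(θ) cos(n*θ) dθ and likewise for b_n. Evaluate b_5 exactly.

-6/5

b_5 = 1/pi ∫_{-pi}^{pi} ψ(θ) sin(5*θ) dθ.
Integrating by parts twice (tabular method), an antiderivative of (-2*θ**2 - 3*θ + 2) sin(5*θ) is 2*θ**2*cos(5*θ)/5 - 4*θ*sin(5*θ)/25 + 3*θ*cos(5*θ)/5 - 3*sin(5*θ)/25 - 54*cos(5*θ)/125; evaluating from -pi to pi: ∫_{-pi}^{pi} (-2*θ**2 - 3*θ + 2) sin(5*θ) dθ = (-2*pi**2/5 - 3*pi/5 + 54/125) - (-2*pi**2/5 + 54/125 + 3*pi/5) = -6*pi/5.
Hence b_5 = (1/pi)·(-6*pi/5) = -6/5.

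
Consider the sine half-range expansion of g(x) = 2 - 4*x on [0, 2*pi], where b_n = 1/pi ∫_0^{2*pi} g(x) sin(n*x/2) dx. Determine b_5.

b_5 = 1/pi ∫_0^{2*pi} (2 - 4*x) sin(5*x/2) dx.
Integrating by parts (boundary term plus one more integral), an antiderivative of (2 - 4*x) sin(5*x/2) is 8*x*cos(5*x/2)/5 - 16*sin(5*x/2)/25 - 4*cos(5*x/2)/5; evaluating from 0 to 2*pi: ∫_{0}^{2*pi} (2 - 4*x) sin(5*x/2) dx = (4/5 - 16*pi/5) - (-4/5) = 8/5 - 16*pi/5.
Hence b_5 = (1/pi)·(8/5 - 16*pi/5) = 8*(1 - 2*pi)/(5*pi).

8*(1 - 2*pi)/(5*pi)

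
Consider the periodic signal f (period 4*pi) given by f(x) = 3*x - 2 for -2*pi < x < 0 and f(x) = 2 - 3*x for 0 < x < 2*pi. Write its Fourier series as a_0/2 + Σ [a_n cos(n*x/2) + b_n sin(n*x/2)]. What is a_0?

-6*pi

a_0 = (1/(2*pi)) ∫_{-2*pi}^{2*pi} f(x) dx = (1/(2*pi)) · (-12*pi**2) = -6*pi.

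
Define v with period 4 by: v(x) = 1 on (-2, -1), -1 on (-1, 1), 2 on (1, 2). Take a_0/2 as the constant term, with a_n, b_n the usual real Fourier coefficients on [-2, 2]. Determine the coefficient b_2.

-1/pi

b_2 = 1/2 ∫_{-2}^{2} v(x) sin(pi*x) dx.
Split the integral at the breakpoints.
Directly, an antiderivative of (1) sin(pi*x) is -cos(pi*x)/pi; evaluating from -2 to -1: ∫_{-2}^{-1} (1) sin(pi*x) dx = (1/pi) - (-1/pi) = 2/pi.
Directly, an antiderivative of (-1) sin(pi*x) is cos(pi*x)/pi; evaluating from -1 to 1: ∫_{-1}^{1} (-1) sin(pi*x) dx = (-1/pi) - (-1/pi) = 0.
Directly, an antiderivative of (2) sin(pi*x) is -2*cos(pi*x)/pi; evaluating from 1 to 2: ∫_{1}^{2} (2) sin(pi*x) dx = (-2/pi) - (2/pi) = -4/pi.
Summing the pieces and multiplying by (1/2) gives b_2 = -1/pi.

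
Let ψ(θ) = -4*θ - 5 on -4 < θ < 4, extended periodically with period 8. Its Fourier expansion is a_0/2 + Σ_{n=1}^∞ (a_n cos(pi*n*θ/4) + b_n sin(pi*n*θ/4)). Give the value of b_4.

b_4 = 1/4 ∫_{-4}^{4} ψ(θ) sin(pi*θ) dθ.
Integrating by parts (boundary term plus one more integral), an antiderivative of (-4*θ - 5) sin(pi*θ) is 4*θ*cos(pi*θ)/pi - 4*sin(pi*θ)/pi**2 + 5*cos(pi*θ)/pi; evaluating from -4 to 4: ∫_{-4}^{4} (-4*θ - 5) sin(pi*θ) dθ = (21/pi) - (-11/pi) = 32/pi.
Hence b_4 = (1/4)·(32/pi) = 8/pi.

8/pi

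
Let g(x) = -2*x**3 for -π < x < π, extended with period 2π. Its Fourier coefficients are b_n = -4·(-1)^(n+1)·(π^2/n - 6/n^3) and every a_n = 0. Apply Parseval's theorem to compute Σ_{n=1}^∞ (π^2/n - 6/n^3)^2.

Parseval: Σ b_n^2 = (1/π) ∫_{-π}^{π} g(x)^2 dx = 8*pi**6/7.
b_n^2 = 16·(π^2/n - 6/n^3)^2, so the sum equals (8*pi**6/7)/16 = pi**6/14.

pi**6/14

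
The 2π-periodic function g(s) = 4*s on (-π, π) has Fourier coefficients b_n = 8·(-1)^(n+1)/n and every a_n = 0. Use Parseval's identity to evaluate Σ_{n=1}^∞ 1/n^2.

pi**2/6

Parseval: Σ b_n^2 = (1/π) ∫_{-π}^{π} g(s)^2 ds = 32*pi**2/3.
Σ b_n^2 = Σ 64/n^2, so Σ 1/n^2 = (32*pi**2/3)/64 = pi**2/6.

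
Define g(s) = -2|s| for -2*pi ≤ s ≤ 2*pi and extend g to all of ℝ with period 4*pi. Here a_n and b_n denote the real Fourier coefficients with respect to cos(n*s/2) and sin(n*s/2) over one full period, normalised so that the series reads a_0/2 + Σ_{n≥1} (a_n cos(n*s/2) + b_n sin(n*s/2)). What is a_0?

a_0 = (1/(2*pi)) ∫_{-2*pi}^{2*pi} g(s) ds = (1/(2*pi)) · (-8*pi**2) = -4*pi.

-4*pi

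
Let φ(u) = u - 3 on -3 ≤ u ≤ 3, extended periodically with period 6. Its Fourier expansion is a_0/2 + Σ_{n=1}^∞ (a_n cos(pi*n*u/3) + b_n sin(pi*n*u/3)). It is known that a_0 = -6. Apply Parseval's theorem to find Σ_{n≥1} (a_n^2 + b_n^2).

Parseval: a_0^2/2 + Σ_{n≥1} (a_n^2+b_n^2) = 1/3 ∫_{-3}^{3} φ(u)^2 du = 24.
Subtract a_0^2/2 = 18: Σ (a_n^2+b_n^2) = 6.

6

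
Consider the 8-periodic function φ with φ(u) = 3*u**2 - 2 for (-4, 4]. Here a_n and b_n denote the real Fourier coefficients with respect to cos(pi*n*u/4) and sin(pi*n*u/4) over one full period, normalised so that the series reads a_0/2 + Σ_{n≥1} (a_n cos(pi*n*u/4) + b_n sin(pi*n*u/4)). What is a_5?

-192/(25*pi**2)

a_5 = 1/4 ∫_{-4}^{4} φ(u) cos(5*pi*u/4) du.
φ is even and cos(5*pi*u/4) is even, so the integrand is even and a_5 = 1/2 ∫_0^{4} φ(u) cos(5*pi*u/4) du.
Integrating by parts twice (tabular method), an antiderivative of (3*u**2 - 2) cos(5*pi*u/4) is 12*u**2*sin(5*pi*u/4)/(5*pi) + 96*u*cos(5*pi*u/4)/(25*pi**2) - 8*sin(5*pi*u/4)/(5*pi) - 384*sin(5*pi*u/4)/(125*pi**3); evaluating from 0 to 4: ∫_{0}^{4} (3*u**2 - 2) cos(5*pi*u/4) du = (-384/(25*pi**2)) - (0) = -384/(25*pi**2).
Hence a_5 = (1/2)·(-384/(25*pi**2)) = -192/(25*pi**2).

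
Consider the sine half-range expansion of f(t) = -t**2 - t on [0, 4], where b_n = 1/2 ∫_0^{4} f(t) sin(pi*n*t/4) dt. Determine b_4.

b_4 = 1/2 ∫_0^{4} (-t**2 - t) sin(pi*t) dt.
Integrating by parts twice (tabular method), an antiderivative of (-t**2 - t) sin(pi*t) is t**2*cos(pi*t)/pi - 2*t*sin(pi*t)/pi**2 + t*cos(pi*t)/pi - sin(pi*t)/pi**2 - 2*cos(pi*t)/pi**3; evaluating from 0 to 4: ∫_{0}^{4} (-t**2 - t) sin(pi*t) dt = (-2/pi**3 + 20/pi) - (-2/pi**3) = 20/pi.
Hence b_4 = (1/2)·(20/pi) = 10/pi.

10/pi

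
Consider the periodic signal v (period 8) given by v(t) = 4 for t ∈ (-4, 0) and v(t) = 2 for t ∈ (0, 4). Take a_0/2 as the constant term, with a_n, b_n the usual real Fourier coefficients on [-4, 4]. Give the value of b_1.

-4/pi

b_1 = 1/4 ∫_{-4}^{4} v(t) sin(pi*t/4) dt.
Split the integral at the breakpoints.
Directly, an antiderivative of (4) sin(pi*t/4) is -16*cos(pi*t/4)/pi; evaluating from -4 to 0: ∫_{-4}^{0} (4) sin(pi*t/4) dt = (-16/pi) - (16/pi) = -32/pi.
Directly, an antiderivative of (2) sin(pi*t/4) is -8*cos(pi*t/4)/pi; evaluating from 0 to 4: ∫_{0}^{4} (2) sin(pi*t/4) dt = (8/pi) - (-8/pi) = 16/pi.
Summing the pieces and multiplying by (1/4) gives b_1 = -4/pi.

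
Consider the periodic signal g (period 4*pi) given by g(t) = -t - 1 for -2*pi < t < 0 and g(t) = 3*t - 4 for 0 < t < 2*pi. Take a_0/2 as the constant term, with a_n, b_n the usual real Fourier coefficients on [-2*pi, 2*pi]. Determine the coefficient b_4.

b_4 = (1/(2*pi)) ∫_{-2*pi}^{2*pi} g(t) sin(2*t) dt.
Split the integral at the breakpoints.
Integrating by parts (boundary term plus one more integral), an antiderivative of (-t - 1) sin(2*t) is t*cos(2*t)/2 - sin(2*t)/4 + cos(2*t)/2; evaluating from -2*pi to 0: ∫_{-2*pi}^{0} (-t - 1) sin(2*t) dt = (1/2) - (1/2 - pi) = pi.
Integrating by parts (boundary term plus one more integral), an antiderivative of (3*t - 4) sin(2*t) is -3*t*cos(2*t)/2 + 3*sin(2*t)/4 + 2*cos(2*t); evaluating from 0 to 2*pi: ∫_{0}^{2*pi} (3*t - 4) sin(2*t) dt = (2 - 3*pi) - (2) = -3*pi.
Summing the pieces and multiplying by (1/(2*pi)) gives b_4 = -1.

-1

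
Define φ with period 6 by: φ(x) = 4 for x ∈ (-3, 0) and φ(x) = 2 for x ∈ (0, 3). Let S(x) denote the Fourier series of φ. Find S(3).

At x = 3 the one-sided limits are φ(3^-) = 2 and φ(3^+) = 4.
By Dirichlet's theorem the series converges to their average, [(2) + (4)]/2 = 3.

3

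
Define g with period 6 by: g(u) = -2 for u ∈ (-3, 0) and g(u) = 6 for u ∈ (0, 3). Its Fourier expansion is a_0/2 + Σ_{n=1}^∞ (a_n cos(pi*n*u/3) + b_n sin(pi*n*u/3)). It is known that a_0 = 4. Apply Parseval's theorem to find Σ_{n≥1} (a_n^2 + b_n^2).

Parseval: a_0^2/2 + Σ_{n≥1} (a_n^2+b_n^2) = 1/3 ∫_{-3}^{3} g(u)^2 du = 40.
Subtract a_0^2/2 = 8: Σ (a_n^2+b_n^2) = 32.

32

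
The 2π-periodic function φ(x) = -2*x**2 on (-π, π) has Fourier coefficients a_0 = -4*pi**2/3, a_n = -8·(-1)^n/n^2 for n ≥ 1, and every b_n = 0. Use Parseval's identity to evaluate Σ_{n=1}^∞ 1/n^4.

Parseval: a_0^2/2 + Σ a_n^2 = (1/π) ∫_{-π}^{π} φ(x)^2 dx = 8*pi**4/5.
Subtract a_0^2/2 = 8*pi**4/9: Σ a_n^2 = 32*pi**4/45.
Since a_n^2 = 64/n^4, Σ 1/n^4 = pi**4/90.

pi**4/90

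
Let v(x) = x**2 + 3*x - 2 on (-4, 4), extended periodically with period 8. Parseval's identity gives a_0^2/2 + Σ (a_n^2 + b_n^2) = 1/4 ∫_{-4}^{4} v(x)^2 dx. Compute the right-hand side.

2456/15

1/4 ∫_{-4}^{4} v(x)^2 dx = 1/4 · (9824/15) = 2456/15.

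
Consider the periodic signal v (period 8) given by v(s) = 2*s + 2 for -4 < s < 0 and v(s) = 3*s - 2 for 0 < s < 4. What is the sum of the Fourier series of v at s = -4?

2

At s = -4 the one-sided limits are v(-4^-) = 10 and v(-4^+) = -6.
By Dirichlet's theorem the series converges to their average, [(10) + (-6)]/2 = 2.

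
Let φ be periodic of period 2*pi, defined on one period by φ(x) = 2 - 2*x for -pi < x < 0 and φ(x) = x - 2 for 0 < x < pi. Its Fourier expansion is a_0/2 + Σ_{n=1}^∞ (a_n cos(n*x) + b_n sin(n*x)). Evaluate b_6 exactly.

1/6

b_6 = 1/pi ∫_{-pi}^{pi} φ(x) sin(6*x) dx.
Split the integral at the breakpoints.
Integrating by parts (boundary term plus one more integral), an antiderivative of (2 - 2*x) sin(6*x) is x*cos(6*x)/3 - sin(6*x)/18 - cos(6*x)/3; evaluating from -pi to 0: ∫_{-pi}^{0} (2 - 2*x) sin(6*x) dx = (-1/3) - (-pi/3 - 1/3) = pi/3.
Integrating by parts (boundary term plus one more integral), an antiderivative of (x - 2) sin(6*x) is -x*cos(6*x)/6 + sin(6*x)/36 + cos(6*x)/3; evaluating from 0 to pi: ∫_{0}^{pi} (x - 2) sin(6*x) dx = (1/3 - pi/6) - (1/3) = -pi/6.
Summing the pieces and multiplying by (1/pi) gives b_6 = 1/6.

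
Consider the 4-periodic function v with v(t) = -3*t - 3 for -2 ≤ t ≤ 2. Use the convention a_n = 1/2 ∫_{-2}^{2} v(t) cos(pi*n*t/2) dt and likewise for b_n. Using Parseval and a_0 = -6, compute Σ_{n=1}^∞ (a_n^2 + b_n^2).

24

Parseval: a_0^2/2 + Σ_{n≥1} (a_n^2+b_n^2) = 1/2 ∫_{-2}^{2} v(t)^2 dt = 42.
Subtract a_0^2/2 = 18: Σ (a_n^2+b_n^2) = 24.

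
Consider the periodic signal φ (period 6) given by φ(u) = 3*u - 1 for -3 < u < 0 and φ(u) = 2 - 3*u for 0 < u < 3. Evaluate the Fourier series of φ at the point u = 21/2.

-11/2

u = 21/2 differs from u = -3/2 by 2 full period(s), and the series is 6-periodic.
φ is continuous at u = -3/2 with value -11/2, so the series converges to -11/2 there.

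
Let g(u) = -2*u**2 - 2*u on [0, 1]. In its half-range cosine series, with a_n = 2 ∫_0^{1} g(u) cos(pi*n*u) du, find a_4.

-1/(2*pi**2)

a_4 = 2 ∫_0^{1} (-2*u**2 - 2*u) cos(4*pi*u) du.
Integrating by parts twice (tabular method), an antiderivative of (-2*u**2 - 2*u) cos(4*pi*u) is -u**2*sin(4*pi*u)/(2*pi) - u*sin(4*pi*u)/(2*pi) - u*cos(4*pi*u)/(4*pi**2) + sin(4*pi*u)/(16*pi**3) - cos(4*pi*u)/(8*pi**2); evaluating from 0 to 1: ∫_{0}^{1} (-2*u**2 - 2*u) cos(4*pi*u) du = (-3/(8*pi**2)) - (-1/(8*pi**2)) = -1/(4*pi**2).
Hence a_4 = 2·(-1/(4*pi**2)) = -1/(2*pi**2).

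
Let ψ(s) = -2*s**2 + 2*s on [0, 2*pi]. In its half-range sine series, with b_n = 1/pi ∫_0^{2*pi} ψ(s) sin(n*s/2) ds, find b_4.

-2 + 4*pi

b_4 = 1/pi ∫_0^{2*pi} (-2*s**2 + 2*s) sin(2*s) ds.
Integrating by parts twice (tabular method), an antiderivative of (-2*s**2 + 2*s) sin(2*s) is s**2*cos(2*s) - s*sin(2*s) - s*cos(2*s) + sin(2*s)/2 - cos(2*s)/2; evaluating from 0 to 2*pi: ∫_{0}^{2*pi} (-2*s**2 + 2*s) sin(2*s) ds = (-2*pi - 1/2 + 4*pi**2) - (-1/2) = 2*pi*(-1 + 2*pi).
Hence b_4 = (1/pi)·(2*pi*(-1 + 2*pi)) = -2 + 4*pi.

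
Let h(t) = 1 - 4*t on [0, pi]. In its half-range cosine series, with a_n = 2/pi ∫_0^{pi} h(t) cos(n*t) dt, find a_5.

16/(25*pi)

a_5 = 2/pi ∫_0^{pi} (1 - 4*t) cos(5*t) dt.
Integrating by parts (boundary term plus one more integral), an antiderivative of (1 - 4*t) cos(5*t) is -4*t*sin(5*t)/5 + sin(5*t)/5 - 4*cos(5*t)/25; evaluating from 0 to pi: ∫_{0}^{pi} (1 - 4*t) cos(5*t) dt = (4/25) - (-4/25) = 8/25.
Hence a_5 = (2/pi)·(8/25) = 16/(25*pi).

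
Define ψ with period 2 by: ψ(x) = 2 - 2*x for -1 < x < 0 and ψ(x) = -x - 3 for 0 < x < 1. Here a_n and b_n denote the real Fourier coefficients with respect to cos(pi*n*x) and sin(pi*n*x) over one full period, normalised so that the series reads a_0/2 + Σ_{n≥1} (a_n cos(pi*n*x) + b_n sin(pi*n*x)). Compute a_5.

a_5 = ∫_{-1}^{1} ψ(x) cos(5*pi*x) dx.
Split the integral at the breakpoints.
Integrating by parts (boundary term plus one more integral), an antiderivative of (2 - 2*x) cos(5*pi*x) is -2*x*sin(5*pi*x)/(5*pi) + 2*sin(5*pi*x)/(5*pi) - 2*cos(5*pi*x)/(25*pi**2); evaluating from -1 to 0: ∫_{-1}^{0} (2 - 2*x) cos(5*pi*x) dx = (-2/(25*pi**2)) - (2/(25*pi**2)) = -4/(25*pi**2).
Integrating by parts (boundary term plus one more integral), an antiderivative of (-x - 3) cos(5*pi*x) is -x*sin(5*pi*x)/(5*pi) - 3*sin(5*pi*x)/(5*pi) - cos(5*pi*x)/(25*pi**2); evaluating from 0 to 1: ∫_{0}^{1} (-x - 3) cos(5*pi*x) dx = (1/(25*pi**2)) - (-1/(25*pi**2)) = 2/(25*pi**2).
Summing the pieces gives a_5 = -2/(25*pi**2).

-2/(25*pi**2)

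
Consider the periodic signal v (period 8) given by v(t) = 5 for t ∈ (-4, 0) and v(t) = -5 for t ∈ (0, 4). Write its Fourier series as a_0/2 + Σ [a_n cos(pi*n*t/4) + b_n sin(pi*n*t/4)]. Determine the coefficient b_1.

-20/pi

b_1 = 1/4 ∫_{-4}^{4} v(t) sin(pi*t/4) dt.
v is odd and sin(pi*t/4) is odd, so the integrand is even and b_1 = 1/2 ∫_0^{4} v(t) sin(pi*t/4) dt.
Directly, an antiderivative of (-5) sin(pi*t/4) is 20*cos(pi*t/4)/pi; evaluating from 0 to 4: ∫_{0}^{4} (-5) sin(pi*t/4) dt = (-20/pi) - (20/pi) = -40/pi.
Hence b_1 = (1/2)·(-40/pi) = -20/pi.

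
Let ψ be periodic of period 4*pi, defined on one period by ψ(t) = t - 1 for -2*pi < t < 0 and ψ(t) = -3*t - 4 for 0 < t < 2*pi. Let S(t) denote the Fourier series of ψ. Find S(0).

-5/2

At t = 0 the one-sided limits are ψ(0^-) = -1 and ψ(0^+) = -4.
By Dirichlet's theorem the series converges to their average, [(-1) + (-4)]/2 = -5/2.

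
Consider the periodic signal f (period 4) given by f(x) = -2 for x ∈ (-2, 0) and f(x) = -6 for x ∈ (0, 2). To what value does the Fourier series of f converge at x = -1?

-2

f is continuous at x = -1 with value -2, so the series converges to -2 there.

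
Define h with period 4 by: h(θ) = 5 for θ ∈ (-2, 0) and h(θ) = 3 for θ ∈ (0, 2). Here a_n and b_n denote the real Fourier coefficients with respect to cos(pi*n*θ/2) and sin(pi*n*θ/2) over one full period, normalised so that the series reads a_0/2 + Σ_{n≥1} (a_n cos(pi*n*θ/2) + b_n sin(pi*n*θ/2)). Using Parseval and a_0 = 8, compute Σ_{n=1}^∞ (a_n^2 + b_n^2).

2

Parseval: a_0^2/2 + Σ_{n≥1} (a_n^2+b_n^2) = 1/2 ∫_{-2}^{2} h(θ)^2 dθ = 34.
Subtract a_0^2/2 = 32: Σ (a_n^2+b_n^2) = 2.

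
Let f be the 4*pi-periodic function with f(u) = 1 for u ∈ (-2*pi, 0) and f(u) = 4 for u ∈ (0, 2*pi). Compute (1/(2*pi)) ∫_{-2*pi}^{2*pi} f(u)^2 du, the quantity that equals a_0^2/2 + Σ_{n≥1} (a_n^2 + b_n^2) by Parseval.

17

(1/(2*pi)) ∫_{-2*pi}^{2*pi} f(u)^2 du = (1/(2*pi)) · (34*pi) = 17.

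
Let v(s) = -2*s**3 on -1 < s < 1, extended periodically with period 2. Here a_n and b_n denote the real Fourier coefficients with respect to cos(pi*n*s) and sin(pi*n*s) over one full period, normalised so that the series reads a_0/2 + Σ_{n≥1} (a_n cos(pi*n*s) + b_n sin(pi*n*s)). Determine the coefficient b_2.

b_2 = ∫_{-1}^{1} v(s) sin(2*pi*s) ds.
v is odd and sin(2*pi*s) is odd, so the integrand is even and b_2 = 2 ∫_0^{1} v(s) sin(2*pi*s) ds.
Integrating by parts three times (tabular method), an antiderivative of (-2*s**3) sin(2*pi*s) is s**3*cos(2*pi*s)/pi - 3*s**2*sin(2*pi*s)/(2*pi**2) - 3*s*cos(2*pi*s)/(2*pi**3) + 3*sin(2*pi*s)/(4*pi**4); evaluating from 0 to 1: ∫_{0}^{1} (-2*s**3) sin(2*pi*s) ds = ((-3/2 + pi**2)/pi**3) - (0) = (-3/2 + pi**2)/pi**3.
Hence b_2 = 2·((-3/2 + pi**2)/pi**3) = -3/pi**3 + 2/pi.

-3/pi**3 + 2/pi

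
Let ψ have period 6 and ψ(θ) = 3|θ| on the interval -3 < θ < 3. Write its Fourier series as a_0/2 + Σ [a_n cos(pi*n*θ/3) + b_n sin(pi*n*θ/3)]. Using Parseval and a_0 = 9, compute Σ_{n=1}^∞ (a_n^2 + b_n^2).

Parseval: a_0^2/2 + Σ_{n≥1} (a_n^2+b_n^2) = 1/3 ∫_{-3}^{3} ψ(θ)^2 dθ = 54.
Subtract a_0^2/2 = 81/2: Σ (a_n^2+b_n^2) = 27/2.

27/2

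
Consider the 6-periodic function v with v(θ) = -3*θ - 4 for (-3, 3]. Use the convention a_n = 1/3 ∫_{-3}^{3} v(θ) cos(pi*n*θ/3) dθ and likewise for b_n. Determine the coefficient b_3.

-6/pi

b_3 = 1/3 ∫_{-3}^{3} v(θ) sin(pi*θ) dθ.
Integrating by parts (boundary term plus one more integral), an antiderivative of (-3*θ - 4) sin(pi*θ) is 3*θ*cos(pi*θ)/pi - 3*sin(pi*θ)/pi**2 + 4*cos(pi*θ)/pi; evaluating from -3 to 3: ∫_{-3}^{3} (-3*θ - 4) sin(pi*θ) dθ = (-13/pi) - (5/pi) = -18/pi.
Hence b_3 = (1/3)·(-18/pi) = -6/pi.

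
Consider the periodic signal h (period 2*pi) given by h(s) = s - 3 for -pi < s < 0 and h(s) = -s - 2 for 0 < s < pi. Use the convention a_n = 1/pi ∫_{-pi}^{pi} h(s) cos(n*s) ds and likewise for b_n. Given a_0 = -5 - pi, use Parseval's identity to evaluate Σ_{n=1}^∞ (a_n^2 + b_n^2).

1/2 + pi**2/6

Parseval: a_0^2/2 + Σ_{n≥1} (a_n^2+b_n^2) = 1/pi ∫_{-pi}^{pi} h(s)^2 ds = 2*pi**2/3 + 13 + 5*pi.
Subtract a_0^2/2 = (pi + 5)**2/2: Σ (a_n^2+b_n^2) = 1/2 + pi**2/6.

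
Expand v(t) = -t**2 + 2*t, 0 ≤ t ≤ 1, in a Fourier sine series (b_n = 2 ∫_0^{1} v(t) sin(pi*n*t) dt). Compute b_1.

8/pi**3 + 2/pi

b_1 = 2 ∫_0^{1} (-t**2 + 2*t) sin(pi*t) dt.
Integrating by parts twice (tabular method), an antiderivative of (-t**2 + 2*t) sin(pi*t) is t**2*cos(pi*t)/pi - 2*t*sin(pi*t)/pi**2 - 2*t*cos(pi*t)/pi + 2*sin(pi*t)/pi**2 - 2*cos(pi*t)/pi**3; evaluating from 0 to 1: ∫_{0}^{1} (-t**2 + 2*t) sin(pi*t) dt = ((2 + pi**2)/pi**3) - (-2/pi**3) = (4 + pi**2)/pi**3.
Hence b_1 = 2·((4 + pi**2)/pi**3) = 8/pi**3 + 2/pi.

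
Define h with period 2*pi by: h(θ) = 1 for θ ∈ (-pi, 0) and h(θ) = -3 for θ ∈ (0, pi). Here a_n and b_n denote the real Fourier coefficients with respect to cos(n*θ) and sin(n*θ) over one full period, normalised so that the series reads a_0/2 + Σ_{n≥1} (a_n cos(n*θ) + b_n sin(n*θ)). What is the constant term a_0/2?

-1

a_0 = 1/pi ∫_{-pi}^{pi} h(θ) dθ = 1/pi · (-2*pi) = -2.
So the constant term a_0/2 = -1.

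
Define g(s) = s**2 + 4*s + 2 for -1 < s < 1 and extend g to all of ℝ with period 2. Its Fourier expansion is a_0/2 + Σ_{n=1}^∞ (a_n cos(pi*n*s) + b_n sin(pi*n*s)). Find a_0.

a_0 = ∫_{-1}^{1} g(s) ds = 14/3.

14/3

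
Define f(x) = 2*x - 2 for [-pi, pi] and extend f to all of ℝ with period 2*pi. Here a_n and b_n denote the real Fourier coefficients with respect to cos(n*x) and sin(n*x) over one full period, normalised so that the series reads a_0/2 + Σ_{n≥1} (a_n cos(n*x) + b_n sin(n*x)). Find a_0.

a_0 = 1/pi ∫_{-pi}^{pi} f(x) dx = 1/pi · (-4*pi) = -4.

-4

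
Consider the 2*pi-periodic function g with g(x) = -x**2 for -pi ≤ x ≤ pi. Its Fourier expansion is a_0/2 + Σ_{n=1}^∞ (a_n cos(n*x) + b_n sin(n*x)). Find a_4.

-1/4

a_4 = 1/pi ∫_{-pi}^{pi} g(x) cos(4*x) dx.
g is even and cos(4*x) is even, so the integrand is even and a_4 = 2/pi ∫_0^{pi} g(x) cos(4*x) dx.
Integrating by parts twice (tabular method), an antiderivative of (-x**2) cos(4*x) is -x**2*sin(4*x)/4 - x*cos(4*x)/8 + sin(4*x)/32; evaluating from 0 to pi: ∫_{0}^{pi} (-x**2) cos(4*x) dx = (-pi/8) - (0) = -pi/8.
Hence a_4 = (2/pi)·(-pi/8) = -1/4.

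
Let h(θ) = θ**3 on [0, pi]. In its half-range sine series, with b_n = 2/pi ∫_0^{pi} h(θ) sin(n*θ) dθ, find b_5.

-12/125 + 2*pi**2/5

b_5 = 2/pi ∫_0^{pi} (θ**3) sin(5*θ) dθ.
Integrating by parts three times (tabular method), an antiderivative of (θ**3) sin(5*θ) is -θ**3*cos(5*θ)/5 + 3*θ**2*sin(5*θ)/25 + 6*θ*cos(5*θ)/125 - 6*sin(5*θ)/625; evaluating from 0 to pi: ∫_{0}^{pi} (θ**3) sin(5*θ) dθ = (pi*(-6 + 25*pi**2)/125) - (0) = pi*(-6 + 25*pi**2)/125.
Hence b_5 = (2/pi)·(pi*(-6 + 25*pi**2)/125) = -12/125 + 2*pi**2/5.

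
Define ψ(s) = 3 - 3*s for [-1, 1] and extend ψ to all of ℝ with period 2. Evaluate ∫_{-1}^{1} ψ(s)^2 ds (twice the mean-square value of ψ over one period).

∫_{-1}^{1} ψ(s)^2 ds = 24.

24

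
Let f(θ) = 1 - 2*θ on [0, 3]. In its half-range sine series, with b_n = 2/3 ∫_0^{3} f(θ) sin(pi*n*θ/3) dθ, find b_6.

2/pi

b_6 = 2/3 ∫_0^{3} (1 - 2*θ) sin(2*pi*θ) dθ.
Integrating by parts (boundary term plus one more integral), an antiderivative of (1 - 2*θ) sin(2*pi*θ) is θ*cos(2*pi*θ)/pi - sin(2*pi*θ)/(2*pi**2) - cos(2*pi*θ)/(2*pi); evaluating from 0 to 3: ∫_{0}^{3} (1 - 2*θ) sin(2*pi*θ) dθ = (5/(2*pi)) - (-1/(2*pi)) = 3/pi.
Hence b_6 = (2/3)·(3/pi) = 2/pi.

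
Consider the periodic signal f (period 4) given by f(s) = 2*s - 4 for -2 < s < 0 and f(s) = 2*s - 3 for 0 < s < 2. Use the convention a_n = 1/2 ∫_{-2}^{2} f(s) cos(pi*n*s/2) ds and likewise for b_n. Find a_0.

a_0 = 1/2 ∫_{-2}^{2} f(s) ds = 1/2 · (-14) = -7.

-7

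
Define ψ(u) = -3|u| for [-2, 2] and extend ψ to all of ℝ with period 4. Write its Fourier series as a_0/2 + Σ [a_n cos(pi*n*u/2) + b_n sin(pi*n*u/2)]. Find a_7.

24/(49*pi**2)

a_7 = 1/2 ∫_{-2}^{2} ψ(u) cos(7*pi*u/2) du.
ψ is even and cos(7*pi*u/2) is even, so the integrand is even and a_7 = ∫_0^{2} ψ(u) cos(7*pi*u/2) du.
Integrating by parts (boundary term plus one more integral), an antiderivative of (-3*u) cos(7*pi*u/2) is -6*u*sin(7*pi*u/2)/(7*pi) - 12*cos(7*pi*u/2)/(49*pi**2); evaluating from 0 to 2: ∫_{0}^{2} (-3*u) cos(7*pi*u/2) du = (12/(49*pi**2)) - (-12/(49*pi**2)) = 24/(49*pi**2).
Hence a_7 = 24/(49*pi**2).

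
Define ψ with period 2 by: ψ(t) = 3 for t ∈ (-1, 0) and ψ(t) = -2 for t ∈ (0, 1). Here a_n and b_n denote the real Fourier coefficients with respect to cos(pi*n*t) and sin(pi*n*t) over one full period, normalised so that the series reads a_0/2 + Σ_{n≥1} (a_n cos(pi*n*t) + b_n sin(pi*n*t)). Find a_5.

a_5 = ∫_{-1}^{1} ψ(t) cos(5*pi*t) dt.
Split the integral at the breakpoints.
Directly, an antiderivative of (3) cos(5*pi*t) is 3*sin(5*pi*t)/(5*pi); evaluating from -1 to 0: ∫_{-1}^{0} (3) cos(5*pi*t) dt = (0) - (0) = 0.
Directly, an antiderivative of (-2) cos(5*pi*t) is -2*sin(5*pi*t)/(5*pi); evaluating from 0 to 1: ∫_{0}^{1} (-2) cos(5*pi*t) dt = (0) - (0) = 0.
Summing the pieces gives a_5 = 0.

0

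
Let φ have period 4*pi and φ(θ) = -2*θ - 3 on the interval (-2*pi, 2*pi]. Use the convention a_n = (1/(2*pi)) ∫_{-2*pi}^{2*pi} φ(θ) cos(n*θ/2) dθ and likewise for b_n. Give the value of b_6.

b_6 = (1/(2*pi)) ∫_{-2*pi}^{2*pi} φ(θ) sin(3*θ) dθ.
Integrating by parts (boundary term plus one more integral), an antiderivative of (-2*θ - 3) sin(3*θ) is 2*θ*cos(3*θ)/3 - 2*sin(3*θ)/9 + cos(3*θ); evaluating from -2*pi to 2*pi: ∫_{-2*pi}^{2*pi} (-2*θ - 3) sin(3*θ) dθ = (1 + 4*pi/3) - (1 - 4*pi/3) = 8*pi/3.
Hence b_6 = (1/(2*pi))·(8*pi/3) = 4/3.

4/3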